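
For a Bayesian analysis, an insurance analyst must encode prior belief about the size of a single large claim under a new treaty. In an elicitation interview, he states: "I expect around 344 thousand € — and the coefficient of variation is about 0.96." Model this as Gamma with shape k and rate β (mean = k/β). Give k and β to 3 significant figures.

For Gamma(k, rate β): mean = k/β, variance = k/β², so CV = 1/√k.
CV = 0.96, hence k = 1/CV² = 1.09.
Then β = k/mean = 1.09/344 = 0.00315.

k ≈ 1.09, β ≈ 0.00315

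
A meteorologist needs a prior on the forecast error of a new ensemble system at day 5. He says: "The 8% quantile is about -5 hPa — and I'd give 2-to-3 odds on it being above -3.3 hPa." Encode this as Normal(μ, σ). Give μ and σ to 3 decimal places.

The p-quantile of Normal(μ,σ) is μ + z_p·σ, with z_{0.08} = -1.405 and z_{0.6} = 0.2533.
Eliminate σ: μ = (z₂·x₁ − z₁·x₂)/(z₂ − z₁) = (0.2533·-5 − (-1.405)·-3.3)/1.658 = -3.560.
Then σ = (x₂ − x₁)/(z₂ − z₁) = (-3.3 − -5)/1.658 = 1.025.

μ = -3.560, σ = 1.025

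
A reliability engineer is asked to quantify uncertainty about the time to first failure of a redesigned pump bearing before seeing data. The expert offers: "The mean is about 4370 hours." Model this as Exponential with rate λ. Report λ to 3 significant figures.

λ ≈ 0.000229

Exponential mean = 1/λ, so λ = 1/4370.0 = 0.000229.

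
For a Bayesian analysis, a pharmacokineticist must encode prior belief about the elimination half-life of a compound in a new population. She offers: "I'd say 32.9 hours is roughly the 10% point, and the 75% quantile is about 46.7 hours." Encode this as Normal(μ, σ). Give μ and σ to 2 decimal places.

μ = 41.94, σ = 7.06

The p-quantile of Normal(μ,σ) is μ + z_p·σ, with z_{0.1} = -1.282 and z_{0.75} = 0.6745.
Eliminate σ: μ = (z₂·x₁ − z₁·x₂)/(z₂ − z₁) = (0.6745·32.9 − (-1.282)·46.7)/1.956 = 41.94.
Then σ = (x₂ − x₁)/(z₂ − z₁) = (46.7 − 32.9)/1.956 = 7.06.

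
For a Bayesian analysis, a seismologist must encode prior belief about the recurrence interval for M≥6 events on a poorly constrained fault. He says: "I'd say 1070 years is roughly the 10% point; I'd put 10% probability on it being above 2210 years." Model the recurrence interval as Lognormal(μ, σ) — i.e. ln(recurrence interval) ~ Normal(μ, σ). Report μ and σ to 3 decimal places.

If T ~ Lognormal(μ,σ) then ln T ~ Normal(μ,σ), so the p-quantile of ln T is μ + z_p·σ.
ln(1070) = 6.975 and ln(2210) = 7.701; z_{0.1} = -1.282, z_{0.9} = 1.282.
σ = (7.701 − 6.975)/(1.282 − (-1.282)) = 0.283.
μ = 6.975 − (-1.282)·0.283 = 7.338.

μ ≈ 7.338, σ ≈ 0.283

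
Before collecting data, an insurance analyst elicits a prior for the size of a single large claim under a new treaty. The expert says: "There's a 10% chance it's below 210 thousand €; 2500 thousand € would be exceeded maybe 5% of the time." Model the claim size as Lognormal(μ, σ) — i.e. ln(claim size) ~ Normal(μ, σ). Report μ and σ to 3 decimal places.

If T ~ Lognormal(μ,σ) then ln T ~ Normal(μ,σ), so the p-quantile of ln T is μ + z_p·σ.
ln(210) = 5.347 and ln(2500) = 7.824; z_{0.1} = -1.282, z_{0.95} = 1.645.
σ = (7.824 − 5.347)/(1.645 − (-1.282)) = 0.846.
μ = 5.347 − (-1.282)·0.846 = 6.432.

μ ≈ 6.432, σ ≈ 0.846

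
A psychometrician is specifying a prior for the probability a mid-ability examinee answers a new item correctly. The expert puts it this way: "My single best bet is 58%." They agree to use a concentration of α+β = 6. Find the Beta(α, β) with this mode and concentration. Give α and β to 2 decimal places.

For α,β > 1 the Beta mode is (α−1)/(α+β−2). With α+β = 6, the mode is (α−1)/4.
Set (α−1)/4 = 0.58 → α = 1 + 0.58·4 = 3.32.
β = 6 − α = 2.68.

α = 3.32, β = 2.68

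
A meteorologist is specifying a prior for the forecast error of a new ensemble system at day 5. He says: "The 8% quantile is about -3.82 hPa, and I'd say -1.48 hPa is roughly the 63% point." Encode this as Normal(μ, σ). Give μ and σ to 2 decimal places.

The p-quantile of Normal(μ,σ) is μ + z_p·σ, with z_{0.08} = -1.405 and z_{0.63} = 0.3319.
Eliminate σ: μ = (z₂·x₁ − z₁·x₂)/(z₂ − z₁) = (0.3319·-3.82 − (-1.405)·-1.48)/1.737 = -1.93.
Then σ = (x₂ − x₁)/(z₂ − z₁) = (-1.48 − -3.82)/1.737 = 1.35.

μ = -1.93, σ = 1.35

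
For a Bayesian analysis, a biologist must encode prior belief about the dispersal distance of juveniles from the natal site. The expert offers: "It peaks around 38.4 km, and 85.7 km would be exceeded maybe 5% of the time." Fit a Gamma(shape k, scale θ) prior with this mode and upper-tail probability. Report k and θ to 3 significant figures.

Gamma(k,θ) with k>1 has mode (k−1)θ, so θ = 38.4/(k−1).
Need P(X < 85.7) = 0.95 with θ tied to k this way. Start at k = 2, θ = 38.4: P(X<85.7) ≈ 0.653.
Too low — raise k to concentrate. Iterating converges to k ≈ 5.26.
Then θ = 38.4/(5.26−1) ≈ 9.01.

k ≈ 5.26, θ ≈ 9.01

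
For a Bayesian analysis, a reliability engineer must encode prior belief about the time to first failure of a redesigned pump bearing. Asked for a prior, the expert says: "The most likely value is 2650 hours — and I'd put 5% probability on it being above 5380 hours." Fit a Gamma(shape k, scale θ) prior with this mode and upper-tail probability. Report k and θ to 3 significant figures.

k ≈ 6.52, θ ≈ 480

Gamma(k,θ) with k>1 has mode (k−1)θ, so θ = 2650/(k−1).
Need P(X < 5380) = 0.95 with θ tied to k this way. Start at k = 2, θ = 2650: P(X<5380) ≈ 0.602.
Too low — raise k to concentrate. Iterating converges to k ≈ 6.52.
Then θ = 2650/(6.52−1) ≈ 480.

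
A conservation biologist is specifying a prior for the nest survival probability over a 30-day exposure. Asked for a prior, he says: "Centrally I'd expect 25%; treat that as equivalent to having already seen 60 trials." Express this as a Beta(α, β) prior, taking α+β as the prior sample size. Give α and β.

α = 15, β = 45

Under the effective-sample-size interpretation, Beta(α, β) has prior mean α/(α+β) and prior sample size α+β.
So α+β = 60 and α/(α+β) = 0.25, giving α = 0.25·60 = 15 and β = 60 − 15 = 45.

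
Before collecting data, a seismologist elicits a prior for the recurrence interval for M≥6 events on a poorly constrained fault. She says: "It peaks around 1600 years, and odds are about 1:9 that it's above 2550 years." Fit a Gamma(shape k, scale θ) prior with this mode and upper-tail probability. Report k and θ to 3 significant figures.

k ≈ 9.64, θ ≈ 185

Gamma(k,θ) with k>1 has mode (k−1)θ, so θ = 1600/(k−1).
Need P(X < 2550) = 0.9 with θ tied to k this way. Start at k = 2, θ = 1600: P(X<2550) ≈ 0.473.
Too low — raise k to concentrate. Iterating converges to k ≈ 9.64.
Then θ = 1600/(9.64−1) ≈ 185.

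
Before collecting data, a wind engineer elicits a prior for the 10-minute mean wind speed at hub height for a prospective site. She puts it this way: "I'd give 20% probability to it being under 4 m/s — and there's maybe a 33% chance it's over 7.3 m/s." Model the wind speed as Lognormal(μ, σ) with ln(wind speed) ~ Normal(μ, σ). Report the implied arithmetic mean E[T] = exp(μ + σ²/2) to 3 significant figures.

If T ~ Lognormal(μ,σ) then ln T ~ Normal(μ,σ), so the p-quantile of ln T is μ + z_p·σ.
ln(4) = 1.386 and ln(7.3) = 1.988; z_{0.2} = -0.8416, z_{0.67} = 0.4399.
σ = (1.988 − 1.386)/(0.4399 − (-0.8416)) = 0.469.
μ = 1.386 − (-0.8416)·0.469 = 1.781.
E[T] = exp(μ + σ²/2) = exp(1.781 + 0.1102) = 6.63 m/s.

E[T] ≈ 6.63 m/s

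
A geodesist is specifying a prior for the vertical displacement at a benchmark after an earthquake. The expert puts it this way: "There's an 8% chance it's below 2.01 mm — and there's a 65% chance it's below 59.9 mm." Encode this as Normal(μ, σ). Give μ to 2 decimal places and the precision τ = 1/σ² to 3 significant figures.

μ = 47.44, τ = 0.000957

For Normal(μ,σ), the p-quantile is μ + z_p·σ. Here z_{0.08} = -1.405, z_{0.65} = 0.3853.
So 2.01 = μ − 1.405σ and 59.9 = μ + 0.3853σ.
Subtracting: σ = (59.9 − 2.01)/(0.3853 − (-1.405)) = 32.33.
Then μ = 2.01 − (-1.405)·32.33 = 47.44.
Precision τ = 1/σ² = 1/32.33² = 0.000957.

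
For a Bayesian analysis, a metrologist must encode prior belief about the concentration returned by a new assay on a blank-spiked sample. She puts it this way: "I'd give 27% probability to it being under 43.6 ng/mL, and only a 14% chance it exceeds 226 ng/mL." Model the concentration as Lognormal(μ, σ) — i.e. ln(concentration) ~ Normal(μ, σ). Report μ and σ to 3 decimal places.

If T ~ Lognormal(μ,σ) then ln T ~ Normal(μ,σ), so the p-quantile of ln T is μ + z_p·σ.
ln(43.6) = 3.775 and ln(226) = 5.421; z_{0.27} = -0.6128, z_{0.86} = 1.08.
σ = (5.421 − 3.775)/(1.08 − (-0.6128)) = 0.972.
μ = 3.775 − (-0.6128)·0.972 = 4.371.

μ ≈ 4.371, σ ≈ 0.972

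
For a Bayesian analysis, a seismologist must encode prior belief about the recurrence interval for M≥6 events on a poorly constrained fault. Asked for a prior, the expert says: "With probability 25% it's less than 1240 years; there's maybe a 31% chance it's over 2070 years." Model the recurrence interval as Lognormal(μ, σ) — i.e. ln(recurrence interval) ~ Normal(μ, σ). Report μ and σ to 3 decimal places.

μ ≈ 7.418, σ ≈ 0.438

If T ~ Lognormal(μ,σ) then ln T ~ Normal(μ,σ), so the p-quantile of ln T is μ + z_p·σ.
ln(1240) = 7.123 and ln(2070) = 7.635; z_{0.25} = -0.6745, z_{0.69} = 0.4959.
σ = (7.635 − 7.123)/(0.4959 − (-0.6745)) = 0.438.
μ = 7.123 − (-0.6745)·0.438 = 7.418.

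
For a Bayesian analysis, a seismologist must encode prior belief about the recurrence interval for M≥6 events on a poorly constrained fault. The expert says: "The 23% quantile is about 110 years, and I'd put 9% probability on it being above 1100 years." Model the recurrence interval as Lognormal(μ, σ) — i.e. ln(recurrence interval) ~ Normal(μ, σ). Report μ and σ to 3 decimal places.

μ ≈ 5.519, σ ≈ 1.107

If T ~ Lognormal(μ,σ) then ln T ~ Normal(μ,σ), so the p-quantile of ln T is μ + z_p·σ.
ln(110) = 4.7 and ln(1100) = 7.003; z_{0.23} = -0.7388, z_{0.91} = 1.341.
σ = (7.003 − 4.7)/(1.341 − (-0.7388)) = 1.107.
μ = 4.7 − (-0.7388)·1.107 = 5.519.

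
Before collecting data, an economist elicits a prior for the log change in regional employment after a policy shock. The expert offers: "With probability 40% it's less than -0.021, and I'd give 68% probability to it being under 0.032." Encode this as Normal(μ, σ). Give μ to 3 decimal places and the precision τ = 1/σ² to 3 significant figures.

μ = -0.002, τ = 185

For Normal(μ,σ), the p-quantile is μ + z_p·σ. Here z_{0.4} = -0.2533, z_{0.68} = 0.4677.
So -0.021 = μ − 0.2533σ and 0.032 = μ + 0.4677σ.
Subtracting: σ = (0.032 − -0.021)/(0.4677 − (-0.2533)) = 0.074.
Then μ = -0.021 − (-0.2533)·0.074 = -0.002.
Precision τ = 1/σ² = 1/0.0735² = 185.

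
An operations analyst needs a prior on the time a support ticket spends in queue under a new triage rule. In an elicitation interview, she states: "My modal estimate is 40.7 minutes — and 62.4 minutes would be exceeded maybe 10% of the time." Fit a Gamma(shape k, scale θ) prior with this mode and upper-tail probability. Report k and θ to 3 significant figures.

Gamma(k,θ) with k>1 has mode (k−1)θ, so θ = 40.7/(k−1).
Need P(X < 62.4) = 0.9 with θ tied to k this way. Start at k = 2, θ = 40.7: P(X<62.4) ≈ 0.453.
Too low — raise k to concentrate. Iterating converges to k ≈ 11.2.
Then θ = 40.7/(11.2−1) ≈ 3.98.

k ≈ 11.2, θ ≈ 3.98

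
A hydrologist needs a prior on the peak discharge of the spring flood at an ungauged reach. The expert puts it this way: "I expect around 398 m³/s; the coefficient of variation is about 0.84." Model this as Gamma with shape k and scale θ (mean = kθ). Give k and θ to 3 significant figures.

For Gamma(k, scale θ): mean = kθ, variance = kθ², so CV = 1/√k.
CV = 0.84, hence k = 1/CV² = 1.42.
Then θ = mean/k = 398/1.42 = 281.

k ≈ 1.42, θ ≈ 281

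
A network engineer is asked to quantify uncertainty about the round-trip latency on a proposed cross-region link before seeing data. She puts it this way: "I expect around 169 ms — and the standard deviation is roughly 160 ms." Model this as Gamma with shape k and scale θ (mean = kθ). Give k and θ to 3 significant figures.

k ≈ 1.12, θ ≈ 151

For Gamma(k, scale θ): mean = kθ, variance = kθ², so CV = 1/√k.
CV = SD/mean = 160/169 = 0.9467, hence k = 1/CV² = 1.12.
Then θ = mean/k = 169/1.12 = 151.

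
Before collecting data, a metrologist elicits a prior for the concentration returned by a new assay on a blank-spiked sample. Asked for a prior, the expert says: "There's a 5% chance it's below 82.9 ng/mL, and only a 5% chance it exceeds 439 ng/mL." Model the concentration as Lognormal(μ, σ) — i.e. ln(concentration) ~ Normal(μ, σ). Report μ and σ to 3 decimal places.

If T ~ Lognormal(μ,σ) then ln T ~ Normal(μ,σ), so the p-quantile of ln T is μ + z_p·σ.
ln(82.9) = 4.418 and ln(439) = 6.084; z_{0.05} = -1.645, z_{0.95} = 1.645.
σ = (6.084 − 4.418)/(1.645 − (-1.645)) = 0.507.
μ = 4.418 − (-1.645)·0.507 = 5.251.

μ ≈ 5.251, σ ≈ 0.507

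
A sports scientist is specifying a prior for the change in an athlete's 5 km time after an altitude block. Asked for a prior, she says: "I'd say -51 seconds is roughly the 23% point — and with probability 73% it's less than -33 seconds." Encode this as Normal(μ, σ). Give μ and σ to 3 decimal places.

The p-quantile of Normal(μ,σ) is μ + z_p·σ, with z_{0.23} = -0.7388 and z_{0.73} = 0.6128.
Eliminate σ: μ = (z₂·x₁ − z₁·x₂)/(z₂ − z₁) = (0.6128·-51 − (-0.7388)·-33)/1.352 = -41.161.
Then σ = (x₂ − x₁)/(z₂ − z₁) = (-33 − -51)/1.352 = 13.317.

μ = -41.161, σ = 13.317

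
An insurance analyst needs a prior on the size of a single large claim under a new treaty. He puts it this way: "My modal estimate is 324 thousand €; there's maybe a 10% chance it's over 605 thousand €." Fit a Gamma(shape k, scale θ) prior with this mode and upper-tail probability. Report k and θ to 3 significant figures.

Gamma(k,θ) with k>1 has mode (k−1)θ, so θ = 324/(k−1).
Need P(X < 605) = 0.9 with θ tied to k this way. Start at k = 2, θ = 324: P(X<605) ≈ 0.557.
Too low — raise k to concentrate. Iterating converges to k ≈ 5.9.
Then θ = 324/(5.9−1) ≈ 66.2.

k ≈ 5.9, θ ≈ 66.2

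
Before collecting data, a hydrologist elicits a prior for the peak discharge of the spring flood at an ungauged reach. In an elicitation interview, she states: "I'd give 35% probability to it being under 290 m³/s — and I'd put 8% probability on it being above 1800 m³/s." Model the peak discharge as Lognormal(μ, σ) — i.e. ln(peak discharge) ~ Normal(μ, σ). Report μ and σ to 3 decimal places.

μ ≈ 6.063, σ ≈ 1.020

If T ~ Lognormal(μ,σ) then ln T ~ Normal(μ,σ), so the p-quantile of ln T is μ + z_p·σ.
ln(290) = 5.67 and ln(1800) = 7.496; z_{0.35} = -0.3853, z_{0.92} = 1.405.
σ = (7.496 − 5.67)/(1.405 − (-0.3853)) = 1.020.
μ = 5.67 − (-0.3853)·1.020 = 6.063.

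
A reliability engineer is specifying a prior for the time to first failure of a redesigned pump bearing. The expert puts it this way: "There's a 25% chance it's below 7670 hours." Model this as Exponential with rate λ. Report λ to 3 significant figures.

λ ≈ 3.75e-05

P(T < 7670.0) = 1 − e^(−λ·7670.0) = 0.25, so λ = −ln(1−0.25)/7670.0 = −ln(0.75)/7670.0 = 3.75e-05.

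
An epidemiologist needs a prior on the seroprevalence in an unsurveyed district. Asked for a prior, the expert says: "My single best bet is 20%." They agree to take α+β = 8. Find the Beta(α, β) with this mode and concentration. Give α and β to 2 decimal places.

For α,β > 1 the Beta mode is (α−1)/(α+β−2). With α+β = 8, the mode is (α−1)/6.
Set (α−1)/6 = 0.2 → α = 1 + 0.2·6 = 2.20.
β = 8 − α = 5.80.

α = 2.20, β = 5.80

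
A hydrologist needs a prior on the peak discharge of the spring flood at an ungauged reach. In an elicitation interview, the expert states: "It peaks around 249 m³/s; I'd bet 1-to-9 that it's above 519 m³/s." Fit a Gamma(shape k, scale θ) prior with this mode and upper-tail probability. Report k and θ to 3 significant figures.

Gamma(k,θ) with k>1 has mode (k−1)θ, so θ = 249/(k−1).
Need P(X < 519) = 0.9 with θ tied to k this way. Start at k = 2, θ = 249: P(X<519) ≈ 0.616.
Too low — raise k to concentrate. Iterating converges to k ≈ 4.56.
Then θ = 249/(4.56−1) ≈ 69.9.

k ≈ 4.56, θ ≈ 69.9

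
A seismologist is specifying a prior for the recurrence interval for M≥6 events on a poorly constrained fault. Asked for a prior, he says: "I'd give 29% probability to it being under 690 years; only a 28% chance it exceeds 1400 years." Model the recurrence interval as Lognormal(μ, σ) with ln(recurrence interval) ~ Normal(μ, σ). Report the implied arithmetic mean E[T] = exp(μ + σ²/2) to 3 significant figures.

If T ~ Lognormal(μ,σ) then ln T ~ Normal(μ,σ), so the p-quantile of ln T is μ + z_p·σ.
ln(690) = 6.537 and ln(1400) = 7.244; z_{0.29} = -0.5534, z_{0.72} = 0.5828.
σ = (7.244 − 6.537)/(0.5828 − (-0.5534)) = 0.623.
μ = 6.537 − (-0.5534)·0.623 = 6.881.
E[T] = exp(μ + σ²/2) = exp(6.881 + 0.1939) = 1180 years.

E[T] ≈ 1180 years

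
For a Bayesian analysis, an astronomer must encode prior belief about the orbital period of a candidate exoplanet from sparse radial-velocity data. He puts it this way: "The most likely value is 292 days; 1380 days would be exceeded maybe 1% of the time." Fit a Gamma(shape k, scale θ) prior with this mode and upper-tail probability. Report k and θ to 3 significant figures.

Gamma(k,θ) with k>1 has mode (k−1)θ, so θ = 292/(k−1).
Need P(X < 1380) = 0.99 with θ tied to k this way. Start at k = 2, θ = 292: P(X<1380) ≈ 0.949.
Too low — raise k to concentrate. Iterating converges to k ≈ 2.65.
Then θ = 292/(2.65−1) ≈ 177.

k ≈ 2.65, θ ≈ 177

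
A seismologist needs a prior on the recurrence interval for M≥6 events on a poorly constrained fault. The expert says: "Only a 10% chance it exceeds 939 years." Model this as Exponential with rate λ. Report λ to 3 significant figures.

λ ≈ 0.00245

P(T > 939.0) = e^(−λ·939.0) = 0.1, so λ = −ln(0.1)/939.0 = 0.00245.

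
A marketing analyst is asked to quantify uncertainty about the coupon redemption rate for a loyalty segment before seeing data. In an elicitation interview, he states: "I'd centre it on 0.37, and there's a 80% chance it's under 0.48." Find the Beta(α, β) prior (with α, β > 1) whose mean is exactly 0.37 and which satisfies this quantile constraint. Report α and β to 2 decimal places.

α ≈ 4.91, β ≈ 8.35

With mean 0.37 fixed, write α = 0.37s, β = 0.63s where s = α+β.
Need P(θ < 0.48) = 0.8 under Beta(0.37s, 0.63s). Normal approximation: (q−m)/√(m(1−m)/s) ≈ z_{0.8} = 0.842, so s ≈ 0.37·0.63·(0.842)²/(0.48−0.37)² = 13.6.
At s = 13.6: P(θ<0.48) ≈ 0.803. Adjusting to match 0.8 gives s ≈ 13.26.
So α = 0.37·13.26 ≈ 4.91, β = 0.63·13.26 ≈ 8.35.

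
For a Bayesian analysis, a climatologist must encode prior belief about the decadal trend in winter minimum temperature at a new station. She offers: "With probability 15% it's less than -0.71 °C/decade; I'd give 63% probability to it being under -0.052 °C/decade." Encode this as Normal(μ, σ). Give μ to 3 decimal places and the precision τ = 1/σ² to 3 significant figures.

μ = -0.212, τ = 4.32

For Normal(μ,σ), the p-quantile is μ + z_p·σ. Here z_{0.15} = -1.036, z_{0.63} = 0.3319.
So -0.71 = μ − 1.036σ and -0.052 = μ + 0.3319σ.
Subtracting: σ = (-0.052 − -0.71)/(0.3319 − (-1.036)) = 0.481.
Then μ = -0.71 − (-1.036)·0.481 = -0.212.
Precision τ = 1/σ² = 1/0.4809² = 4.32.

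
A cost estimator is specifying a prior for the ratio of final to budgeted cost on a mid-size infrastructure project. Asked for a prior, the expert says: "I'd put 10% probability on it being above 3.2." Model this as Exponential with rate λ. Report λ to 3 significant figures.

λ ≈ 0.72

P(T > 3.2) = e^(−λ·3.2) = 0.1, so λ = −ln(0.1)/3.2 = 0.72.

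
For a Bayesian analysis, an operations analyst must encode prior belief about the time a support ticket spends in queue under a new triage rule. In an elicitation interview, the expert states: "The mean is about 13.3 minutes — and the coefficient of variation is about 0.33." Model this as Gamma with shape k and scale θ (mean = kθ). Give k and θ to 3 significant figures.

k ≈ 9.18, θ ≈ 1.45

For Gamma(k, scale θ): mean = kθ, variance = kθ², so CV = 1/√k.
CV = 0.33, hence k = 1/CV² = 9.18.
Then θ = mean/k = 13.3/9.18 = 1.45.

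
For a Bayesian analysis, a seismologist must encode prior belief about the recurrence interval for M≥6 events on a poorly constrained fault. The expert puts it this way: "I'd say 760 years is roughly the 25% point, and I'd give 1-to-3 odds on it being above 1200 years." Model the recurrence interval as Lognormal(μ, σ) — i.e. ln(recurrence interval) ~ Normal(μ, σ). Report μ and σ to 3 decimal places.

μ ≈ 6.862, σ ≈ 0.339

If T ~ Lognormal(μ,σ) then ln T ~ Normal(μ,σ), so the p-quantile of ln T is μ + z_p·σ.
ln(760) = 6.633 and ln(1200) = 7.09; z_{0.25} = -0.6745, z_{0.75} = 0.6745.
σ = (7.09 − 6.633)/(0.6745 − (-0.6745)) = 0.339.
μ = 6.633 − (-0.6745)·0.339 = 6.862.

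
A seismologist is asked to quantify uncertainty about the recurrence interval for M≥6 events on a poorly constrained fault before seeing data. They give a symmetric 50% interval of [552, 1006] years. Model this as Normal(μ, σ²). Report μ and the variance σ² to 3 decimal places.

A symmetric 50% interval runs μ ± z·σ with z = 0.6745.
Half-width = 227, so σ = 227/0.6745 = 336.5507 and σ² = 113266.376.
μ is the interval midpoint, 779.000.

μ = 779.000, σ² = 113266.376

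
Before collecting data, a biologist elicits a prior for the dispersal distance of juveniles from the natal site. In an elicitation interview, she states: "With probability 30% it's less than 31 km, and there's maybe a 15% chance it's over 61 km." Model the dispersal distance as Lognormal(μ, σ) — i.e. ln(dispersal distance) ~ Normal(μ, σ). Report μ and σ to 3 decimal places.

μ ≈ 3.661, σ ≈ 0.434

If T ~ Lognormal(μ,σ) then ln T ~ Normal(μ,σ), so the p-quantile of ln T is μ + z_p·σ.
ln(31) = 3.434 and ln(61) = 4.111; z_{0.3} = -0.5244, z_{0.85} = 1.036.
σ = (4.111 − 3.434)/(1.036 − (-0.5244)) = 0.434.
μ = 3.434 − (-0.5244)·0.434 = 3.661.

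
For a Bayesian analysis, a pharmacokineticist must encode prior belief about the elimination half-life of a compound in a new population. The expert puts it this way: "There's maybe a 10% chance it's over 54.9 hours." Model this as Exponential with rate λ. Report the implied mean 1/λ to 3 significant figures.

P(T > 54.9) = e^(−λ·54.9) = 0.1, so λ = −ln(0.1)/54.9 = 0.0419.
Mean = 1/λ = 23.8 hours.

mean ≈ 23.8 hours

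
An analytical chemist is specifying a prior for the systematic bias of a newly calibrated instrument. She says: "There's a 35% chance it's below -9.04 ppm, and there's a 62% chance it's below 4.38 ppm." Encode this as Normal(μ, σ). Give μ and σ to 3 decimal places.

The p-quantile of Normal(μ,σ) is μ + z_p·σ, with z_{0.35} = -0.3853 and z_{0.62} = 0.3055.
Eliminate σ: μ = (z₂·x₁ − z₁·x₂)/(z₂ − z₁) = (0.3055·-9.04 − (-0.3853)·4.38)/0.6908 = -1.554.
Then σ = (x₂ − x₁)/(z₂ − z₁) = (4.38 − -9.04)/0.6908 = 19.427.

μ = -1.554, σ = 19.427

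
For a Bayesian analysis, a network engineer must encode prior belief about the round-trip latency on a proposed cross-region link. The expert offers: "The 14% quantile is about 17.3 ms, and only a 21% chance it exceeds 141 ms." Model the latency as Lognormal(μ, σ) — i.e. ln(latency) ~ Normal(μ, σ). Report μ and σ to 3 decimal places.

If T ~ Lognormal(μ,σ) then ln T ~ Normal(μ,σ), so the p-quantile of ln T is μ + z_p·σ.
ln(17.3) = 2.851 and ln(141) = 4.949; z_{0.14} = -1.08, z_{0.79} = 0.8064.
σ = (4.949 − 2.851)/(0.8064 − (-1.08)) = 1.112.
μ = 2.851 − (-1.08)·1.112 = 4.052.

μ ≈ 4.052, σ ≈ 1.112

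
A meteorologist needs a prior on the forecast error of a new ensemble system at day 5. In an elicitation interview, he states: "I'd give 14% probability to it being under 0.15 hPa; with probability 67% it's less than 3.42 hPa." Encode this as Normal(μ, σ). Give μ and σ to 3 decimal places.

For Normal(μ,σ), the p-quantile is μ + z_p·σ. Here z_{0.14} = -1.08, z_{0.67} = 0.4399.
So 0.15 = μ − 1.08σ and 3.42 = μ + 0.4399σ.
Subtracting: σ = (3.42 − 0.15)/(0.4399 − (-1.08)) = 2.151.
Then μ = 0.15 − (-1.08)·2.151 = 2.474.

μ = 2.474, σ = 2.151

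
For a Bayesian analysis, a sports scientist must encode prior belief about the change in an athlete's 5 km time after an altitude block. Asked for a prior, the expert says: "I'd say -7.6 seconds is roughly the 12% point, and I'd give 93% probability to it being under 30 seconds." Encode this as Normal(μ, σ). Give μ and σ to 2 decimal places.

μ = 9.07, σ = 14.18

The p-quantile of Normal(μ,σ) is μ + z_p·σ, with z_{0.12} = -1.175 and z_{0.93} = 1.476.
Eliminate σ: μ = (z₂·x₁ − z₁·x₂)/(z₂ − z₁) = (1.476·-7.6 − (-1.175)·30)/2.651 = 9.07.
Then σ = (x₂ − x₁)/(z₂ − z₁) = (30 − -7.6)/2.651 = 14.18.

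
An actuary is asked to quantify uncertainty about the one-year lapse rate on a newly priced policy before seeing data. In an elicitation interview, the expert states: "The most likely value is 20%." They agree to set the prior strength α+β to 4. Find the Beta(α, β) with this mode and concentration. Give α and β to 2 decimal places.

For α,β > 1 the Beta mode is (α−1)/(α+β−2). With α+β = 4, the mode is (α−1)/2.
Set (α−1)/2 = 0.2 → α = 1 + 0.2·2 = 1.40.
β = 4 − α = 2.60.

α = 1.40, β = 2.60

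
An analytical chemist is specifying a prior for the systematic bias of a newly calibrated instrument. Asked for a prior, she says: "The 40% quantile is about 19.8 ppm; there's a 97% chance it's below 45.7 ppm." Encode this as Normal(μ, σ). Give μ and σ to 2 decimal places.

The p-quantile of Normal(μ,σ) is μ + z_p·σ, with z_{0.4} = -0.2533 and z_{0.97} = 1.881.
Eliminate σ: μ = (z₂·x₁ − z₁·x₂)/(z₂ − z₁) = (1.881·19.8 − (-0.2533)·45.7)/2.134 = 22.87.
Then σ = (x₂ − x₁)/(z₂ − z₁) = (45.7 − 19.8)/2.134 = 12.14.

μ = 22.87, σ = 12.14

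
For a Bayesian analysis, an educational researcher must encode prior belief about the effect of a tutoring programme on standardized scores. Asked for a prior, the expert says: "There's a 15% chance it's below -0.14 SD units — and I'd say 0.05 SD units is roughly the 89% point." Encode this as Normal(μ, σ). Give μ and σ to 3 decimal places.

μ = -0.053, σ = 0.084

The p-quantile of Normal(μ,σ) is μ + z_p·σ, with z_{0.15} = -1.036 and z_{0.89} = 1.227.
Eliminate σ: μ = (z₂·x₁ − z₁·x₂)/(z₂ − z₁) = (1.227·-0.14 − (-1.036)·0.05)/2.263 = -0.053.
Then σ = (x₂ − x₁)/(z₂ − z₁) = (0.05 − -0.14)/2.263 = 0.084.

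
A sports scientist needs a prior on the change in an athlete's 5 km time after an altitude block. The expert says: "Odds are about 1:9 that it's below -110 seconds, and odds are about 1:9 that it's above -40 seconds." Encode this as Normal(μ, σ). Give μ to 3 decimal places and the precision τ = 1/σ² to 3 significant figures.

For Normal(μ,σ), the p-quantile is μ + z_p·σ. Here z_{0.1} = -1.282, z_{0.9} = 1.282.
So -110 = μ − 1.282σ and -40 = μ + 1.282σ.
Subtracting: σ = (-40 − -110)/(1.282 − (-1.282)) = 27.311.
Then μ = -110 − (-1.282)·27.311 = -75.000.
Precision τ = 1/σ² = 1/27.31² = 0.00134.

μ = -75.000, τ = 0.00134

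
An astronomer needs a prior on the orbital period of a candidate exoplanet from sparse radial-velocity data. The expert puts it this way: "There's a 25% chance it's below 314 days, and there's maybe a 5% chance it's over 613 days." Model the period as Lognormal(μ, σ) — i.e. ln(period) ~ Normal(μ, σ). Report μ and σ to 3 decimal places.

μ ≈ 5.944, σ ≈ 0.288

If T ~ Lognormal(μ,σ) then ln T ~ Normal(μ,σ), so the p-quantile of ln T is μ + z_p·σ.
ln(314) = 5.749 and ln(613) = 6.418; z_{0.25} = -0.6745, z_{0.95} = 1.645.
σ = (6.418 − 5.749)/(1.645 − (-0.6745)) = 0.288.
μ = 5.749 − (-0.6745)·0.288 = 5.944.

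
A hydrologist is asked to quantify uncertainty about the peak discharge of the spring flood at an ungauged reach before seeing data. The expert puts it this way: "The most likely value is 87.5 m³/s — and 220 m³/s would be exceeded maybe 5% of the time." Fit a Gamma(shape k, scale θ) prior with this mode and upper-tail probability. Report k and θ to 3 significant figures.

k ≈ 4.19, θ ≈ 27.4

Gamma(k,θ) with k>1 has mode (k−1)θ, so θ = 87.5/(k−1).
Need P(X < 220) = 0.95 with θ tied to k this way. Start at k = 2, θ = 87.5: P(X<220) ≈ 0.716.
Too low — raise k to concentrate. Iterating converges to k ≈ 4.19.
Then θ = 87.5/(4.19−1) ≈ 27.4.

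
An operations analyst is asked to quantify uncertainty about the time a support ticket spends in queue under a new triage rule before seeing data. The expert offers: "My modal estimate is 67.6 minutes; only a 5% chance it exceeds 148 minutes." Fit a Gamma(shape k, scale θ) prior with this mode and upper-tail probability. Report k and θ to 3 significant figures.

Gamma(k,θ) with k>1 has mode (k−1)θ, so θ = 67.6/(k−1).
Need P(X < 148) = 0.95 with θ tied to k this way. Start at k = 2, θ = 67.6: P(X<148) ≈ 0.643.
Too low — raise k to concentrate. Iterating converges to k ≈ 5.48.
Then θ = 67.6/(5.48−1) ≈ 15.1.

k ≈ 5.48, θ ≈ 15.1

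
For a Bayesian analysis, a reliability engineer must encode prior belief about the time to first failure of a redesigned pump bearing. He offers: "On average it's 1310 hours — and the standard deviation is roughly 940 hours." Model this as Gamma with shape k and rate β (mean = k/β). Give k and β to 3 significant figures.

For Gamma(k, rate β): mean = k/β, variance = k/β², so CV = 1/√k.
CV = SD/mean = 940/1310 = 0.7176, hence k = 1/CV² = 1.94.
Then β = k/mean = 1.94/1310 = 0.00148.

k ≈ 1.94, β ≈ 0.00148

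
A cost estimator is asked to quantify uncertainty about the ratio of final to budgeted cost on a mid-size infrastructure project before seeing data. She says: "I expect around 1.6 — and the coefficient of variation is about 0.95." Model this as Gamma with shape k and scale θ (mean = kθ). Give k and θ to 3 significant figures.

k ≈ 1.11, θ ≈ 1.44

For Gamma(k, scale θ): mean = kθ, variance = kθ², so CV = 1/√k.
CV = 0.95, hence k = 1/CV² = 1.11.
Then θ = mean/k = 1.6/1.11 = 1.44.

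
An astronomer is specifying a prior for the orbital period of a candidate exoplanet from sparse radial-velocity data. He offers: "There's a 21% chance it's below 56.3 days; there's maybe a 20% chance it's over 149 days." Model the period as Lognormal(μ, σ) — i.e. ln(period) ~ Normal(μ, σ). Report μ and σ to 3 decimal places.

μ ≈ 4.507, σ ≈ 0.591

If T ~ Lognormal(μ,σ) then ln T ~ Normal(μ,σ), so the p-quantile of ln T is μ + z_p·σ.
ln(56.3) = 4.031 and ln(149) = 5.004; z_{0.21} = -0.8064, z_{0.8} = 0.8416.
σ = (5.004 − 4.031)/(0.8416 − (-0.8064)) = 0.591.
μ = 4.031 − (-0.8064)·0.591 = 4.507.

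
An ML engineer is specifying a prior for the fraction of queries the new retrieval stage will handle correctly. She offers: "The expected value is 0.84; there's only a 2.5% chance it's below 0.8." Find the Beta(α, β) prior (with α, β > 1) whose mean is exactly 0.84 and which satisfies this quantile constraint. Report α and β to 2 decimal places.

With mean 0.84 fixed, write α = 0.84s, β = 0.16s where s = α+β.
Need P(θ < 0.8) = 0.025 under Beta(0.84s, 0.16s). Normal approximation: (q−m)/√(m(1−m)/s) ≈ z_{0.025} = -1.96, so s ≈ 0.84·0.16·(-1.96)²/(0.8−0.84)² = 322.7.
At s = 322.7: P(θ<0.8) ≈ 0.030. Adjusting to match 0.025 gives s ≈ 352.29.
So α = 0.84·352.29 ≈ 295.92, β = 0.16·352.29 ≈ 56.37.

α ≈ 295.92, β ≈ 56.37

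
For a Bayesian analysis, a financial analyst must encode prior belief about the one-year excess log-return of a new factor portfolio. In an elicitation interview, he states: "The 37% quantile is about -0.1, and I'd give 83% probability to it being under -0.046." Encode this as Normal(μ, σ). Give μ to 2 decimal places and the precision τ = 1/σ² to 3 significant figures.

The p-quantile of Normal(μ,σ) is μ + z_p·σ, with z_{0.37} = -0.3319 and z_{0.83} = 0.9542.
Eliminate σ: μ = (z₂·x₁ − z₁·x₂)/(z₂ − z₁) = (0.9542·-0.1 − (-0.3319)·-0.046)/1.286 = -0.09.
Then σ = (x₂ − x₁)/(z₂ − z₁) = (-0.046 − -0.1)/1.286 = 0.04.
Precision τ = 1/σ² = 1/0.04199² = 567.

μ = -0.09, τ = 567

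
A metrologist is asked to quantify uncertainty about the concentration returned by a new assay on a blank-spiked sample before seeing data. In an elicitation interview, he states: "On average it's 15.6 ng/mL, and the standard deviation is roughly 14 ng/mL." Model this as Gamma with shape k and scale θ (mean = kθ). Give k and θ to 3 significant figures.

For Gamma(k, scale θ): mean = kθ, variance = kθ², so CV = 1/√k.
CV = SD/mean = 14/15.6 = 0.8974, hence k = 1/CV² = 1.24.
Then θ = mean/k = 15.6/1.24 = 12.6.

k ≈ 1.24, θ ≈ 12.6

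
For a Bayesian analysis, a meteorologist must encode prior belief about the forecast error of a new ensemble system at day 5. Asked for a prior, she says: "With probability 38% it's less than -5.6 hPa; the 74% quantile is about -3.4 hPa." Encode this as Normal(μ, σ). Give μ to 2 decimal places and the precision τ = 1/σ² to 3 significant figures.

The p-quantile of Normal(μ,σ) is μ + z_p·σ, with z_{0.38} = -0.3055 and z_{0.74} = 0.6433.
Eliminate σ: μ = (z₂·x₁ − z₁·x₂)/(z₂ − z₁) = (0.6433·-5.6 − (-0.3055)·-3.4)/0.9488 = -4.89.
Then σ = (x₂ − x₁)/(z₂ − z₁) = (-3.4 − -5.6)/0.9488 = 2.32.
Precision τ = 1/σ² = 1/2.319² = 0.186.

μ = -4.89, τ = 0.186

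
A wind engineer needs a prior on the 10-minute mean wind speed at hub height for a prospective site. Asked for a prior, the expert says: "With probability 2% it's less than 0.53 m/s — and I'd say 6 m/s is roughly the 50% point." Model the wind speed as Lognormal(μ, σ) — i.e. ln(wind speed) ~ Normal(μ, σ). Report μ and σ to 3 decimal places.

μ ≈ 1.792, σ ≈ 1.182

If T ~ Lognormal(μ,σ) then ln T ~ Normal(μ,σ), so the p-quantile of ln T is μ + z_p·σ.
ln(0.53) = -0.6349 and ln(6) = 1.792; z_{0.02} = -2.054, z_{0.5} = 0.
σ = (1.792 − -0.6349)/(0 − (-2.054)) = 1.182.
μ = -0.6349 − (-2.054)·1.182 = 1.792.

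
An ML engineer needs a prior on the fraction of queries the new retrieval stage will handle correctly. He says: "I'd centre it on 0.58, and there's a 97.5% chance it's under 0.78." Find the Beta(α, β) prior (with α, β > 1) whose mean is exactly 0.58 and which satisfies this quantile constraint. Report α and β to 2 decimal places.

With mean 0.58 fixed, write α = 0.58s, β = 0.42s where s = α+β.
Need P(θ < 0.78) = 0.975 under Beta(0.58s, 0.42s). Normal approximation: (q−m)/√(m(1−m)/s) ≈ z_{0.975} = 1.96, so s ≈ 0.58·0.42·(1.96)²/(0.78−0.58)² = 23.4.
At s = 23.4: P(θ<0.78) ≈ 0.983. Adjusting to match 0.975 gives s ≈ 20.22.
So α = 0.58·20.22 ≈ 11.73, β = 0.42·20.22 ≈ 8.49.

α ≈ 11.73, β ≈ 8.49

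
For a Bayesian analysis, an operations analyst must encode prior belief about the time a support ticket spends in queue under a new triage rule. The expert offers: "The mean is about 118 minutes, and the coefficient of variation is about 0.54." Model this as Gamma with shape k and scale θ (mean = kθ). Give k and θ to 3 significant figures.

For Gamma(k, scale θ): mean = kθ, variance = kθ², so CV = 1/√k.
CV = 0.54, hence k = 1/CV² = 3.43.
Then θ = mean/k = 118/3.43 = 34.4.

k ≈ 3.43, θ ≈ 34.4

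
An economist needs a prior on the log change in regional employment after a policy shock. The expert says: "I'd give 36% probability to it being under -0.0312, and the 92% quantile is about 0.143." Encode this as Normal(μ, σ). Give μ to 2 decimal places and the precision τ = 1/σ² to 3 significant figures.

The p-quantile of Normal(μ,σ) is μ + z_p·σ, with z_{0.36} = -0.3585 and z_{0.92} = 1.405.
Eliminate σ: μ = (z₂·x₁ − z₁·x₂)/(z₂ − z₁) = (1.405·-0.0312 − (-0.3585)·0.143)/1.764 = 0.00.
Then σ = (x₂ − x₁)/(z₂ − z₁) = (0.143 − -0.0312)/1.764 = 0.10.
Precision τ = 1/σ² = 1/0.09878² = 102.

μ = 0.00, τ = 102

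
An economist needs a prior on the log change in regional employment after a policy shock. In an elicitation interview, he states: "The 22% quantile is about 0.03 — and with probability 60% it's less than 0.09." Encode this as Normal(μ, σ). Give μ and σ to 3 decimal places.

μ = 0.075, σ = 0.059

For Normal(μ,σ), the p-quantile is μ + z_p·σ. Here z_{0.22} = -0.7722, z_{0.6} = 0.2533.
So 0.03 = μ − 0.7722σ and 0.09 = μ + 0.2533σ.
Subtracting: σ = (0.09 − 0.03)/(0.2533 − (-0.7722)) = 0.059.
Then μ = 0.03 − (-0.7722)·0.059 = 0.075.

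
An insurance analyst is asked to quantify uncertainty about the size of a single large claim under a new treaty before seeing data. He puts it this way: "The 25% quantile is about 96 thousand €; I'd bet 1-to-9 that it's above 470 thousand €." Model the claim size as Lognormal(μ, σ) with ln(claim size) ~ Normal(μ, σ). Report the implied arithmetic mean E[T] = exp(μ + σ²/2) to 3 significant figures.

If T ~ Lognormal(μ,σ) then ln T ~ Normal(μ,σ), so the p-quantile of ln T is μ + z_p·σ.
ln(96) = 4.564 and ln(470) = 6.153; z_{0.25} = -0.6745, z_{0.9} = 1.282.
σ = (6.153 − 4.564)/(1.282 − (-0.6745)) = 0.812.
μ = 4.564 − (-0.6745)·0.812 = 5.112.
E[T] = exp(μ + σ²/2) = exp(5.112 + 0.3297) = 231 thousand €.

E[T] ≈ 231 thousand €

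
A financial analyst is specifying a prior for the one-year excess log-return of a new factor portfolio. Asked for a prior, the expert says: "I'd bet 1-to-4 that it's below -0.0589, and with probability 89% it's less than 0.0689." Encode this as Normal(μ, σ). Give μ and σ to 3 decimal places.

μ = -0.007, σ = 0.062

For Normal(μ,σ), the p-quantile is μ + z_p·σ. Here z_{0.2} = -0.8416, z_{0.89} = 1.227.
So -0.0589 = μ − 0.8416σ and 0.0689 = μ + 1.227σ.
Subtracting: σ = (0.0689 − -0.0589)/(1.227 − (-0.8416)) = 0.062.
Then μ = -0.0589 − (-0.8416)·0.062 = -0.007.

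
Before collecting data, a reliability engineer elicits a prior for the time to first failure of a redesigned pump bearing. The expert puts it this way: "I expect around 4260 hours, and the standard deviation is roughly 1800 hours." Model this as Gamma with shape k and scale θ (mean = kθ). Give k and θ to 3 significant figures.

k ≈ 5.6, θ ≈ 761

For Gamma(k, scale θ): mean = kθ, variance = kθ², so CV = 1/√k.
CV = SD/mean = 1800/4260 = 0.4225, hence k = 1/CV² = 5.6.
Then θ = mean/k = 4260/5.6 = 761.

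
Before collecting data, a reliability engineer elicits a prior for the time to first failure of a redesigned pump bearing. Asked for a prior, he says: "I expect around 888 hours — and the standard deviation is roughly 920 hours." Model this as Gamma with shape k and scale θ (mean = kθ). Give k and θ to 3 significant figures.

k ≈ 0.932, θ ≈ 953

For Gamma(k, scale θ): mean = kθ, variance = kθ², so CV = 1/√k.
CV = SD/mean = 920/888 = 1.036, hence k = 1/CV² = 0.932.
Then θ = mean/k = 888/0.932 = 953.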